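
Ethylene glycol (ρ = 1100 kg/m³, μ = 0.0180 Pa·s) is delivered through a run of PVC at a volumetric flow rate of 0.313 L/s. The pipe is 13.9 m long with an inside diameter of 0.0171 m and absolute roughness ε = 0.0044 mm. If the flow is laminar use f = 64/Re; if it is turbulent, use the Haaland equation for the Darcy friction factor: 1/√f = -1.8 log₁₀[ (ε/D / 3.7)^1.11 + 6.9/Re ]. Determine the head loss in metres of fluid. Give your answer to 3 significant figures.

Q = 0.313 L/s = 0.313/1000 = 0.000313 m³/s.
Cross-sectional area A = πD²/4 = π(0.0171)²/4 = 0.0002297 m²; mean velocity V = Q/A = 0.000313/0.0002297 = 1.363 m/s.
Reynolds number Re = ρVD/μ = 1100 · 1.363 · 0.0171 / 0.018 = 1424.
Re < 2300 → laminar flow, so f = 64/Re = 64/1424 = 0.04494 (the turbulent correlation is not needed).
Darcy-Weisbach: ΔP = f(L/D)(ρV²/2) = 0.04494·(13.9/0.0171)·(1100·1.363²/2) = 0.04494·812.9·1022 = 3.732e+04 Pa.
Head loss h_f = ΔP/(ρg) = 3.732e+04/(1100·9.81) = 3.46 m.

h_f ≈ 3.46 m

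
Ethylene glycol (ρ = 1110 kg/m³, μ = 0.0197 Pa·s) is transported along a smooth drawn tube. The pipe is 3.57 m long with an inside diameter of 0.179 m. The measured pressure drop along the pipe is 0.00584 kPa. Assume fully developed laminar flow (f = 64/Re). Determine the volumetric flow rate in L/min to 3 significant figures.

Q ≈ 126 L/min

For laminar flow, f = 64/Re with Re = ρVD/μ, so Darcy-Weisbach reduces to ΔP = 32μLV/D². Solving for V: V = ΔP·D²/(32μL) = 5.84·(0.179)²/(32·0.0197·3.57) = 0.08314 m/s.
Check: Re = ρVD/μ = 1110·0.08314·0.179/0.0197 = 838.6 < 2300, so the laminar assumption holds.
Q = V·A = 0.08314·(π/4·0.179²) = 0.002092 m³/s = 126 L/min.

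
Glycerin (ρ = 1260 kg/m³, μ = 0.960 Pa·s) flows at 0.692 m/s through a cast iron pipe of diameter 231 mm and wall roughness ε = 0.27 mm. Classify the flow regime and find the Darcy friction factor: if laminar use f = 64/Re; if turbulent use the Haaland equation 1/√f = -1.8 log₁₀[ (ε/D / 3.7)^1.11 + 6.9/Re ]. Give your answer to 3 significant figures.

Re = ρVD/μ = 1260·0.692·0.231/0.96 = 209.8.
Re < 2300 → laminar, so f = 64/Re = 0.305 (roughness is irrelevant in laminar flow).

f ≈ 0.305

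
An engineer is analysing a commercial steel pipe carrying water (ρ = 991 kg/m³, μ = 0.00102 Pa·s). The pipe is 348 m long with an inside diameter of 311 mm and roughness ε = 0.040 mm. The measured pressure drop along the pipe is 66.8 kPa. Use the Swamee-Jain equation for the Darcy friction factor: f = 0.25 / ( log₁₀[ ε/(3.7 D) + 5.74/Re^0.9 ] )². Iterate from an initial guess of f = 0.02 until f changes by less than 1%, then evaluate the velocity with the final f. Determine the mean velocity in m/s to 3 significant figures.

V ≈ 2.93 m/s

Rearranging Darcy-Weisbach: V = √(2·ΔP·D/(f·L·ρ)). With ε/D = 4e-05/0.311 = 0.000129, iterate starting from f = 0.02:
  f = 0.02 → V = √(2·6.68e+04·0.311/(0.02·348·991)) = 2.454 m/s; Re = ρVD/μ = 7.416e+05; f → 0.01424
  f = 0.01424 → V = 2.908 m/s; Re = 8.787e+05; f → 0.01405
  f = 0.01405 → V = 2.929 m/s; Re = 8.849e+05; f → 0.01404
Converged (Δf/f < 1%). With the final f = 0.01404: V = √(2·6.68e+04·0.311/(0.01404·348·991)) = 2.929 m/s.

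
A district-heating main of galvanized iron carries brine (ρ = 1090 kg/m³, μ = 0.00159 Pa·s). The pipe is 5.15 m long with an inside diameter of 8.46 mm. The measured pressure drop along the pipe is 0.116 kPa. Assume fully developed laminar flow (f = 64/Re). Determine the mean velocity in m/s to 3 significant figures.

V ≈ 0.0317 m/s

For laminar flow, f = 64/Re with Re = ρVD/μ, so Darcy-Weisbach reduces to ΔP = 32μLV/D². Solving for V: V = ΔP·D²/(32μL) = 116·(0.00846)²/(32·0.00159·5.15) = 0.03168 m/s.
Check: Re = ρVD/μ = 1090·0.03168·0.00846/0.00159 = 183.8 < 2300, so the laminar assumption holds.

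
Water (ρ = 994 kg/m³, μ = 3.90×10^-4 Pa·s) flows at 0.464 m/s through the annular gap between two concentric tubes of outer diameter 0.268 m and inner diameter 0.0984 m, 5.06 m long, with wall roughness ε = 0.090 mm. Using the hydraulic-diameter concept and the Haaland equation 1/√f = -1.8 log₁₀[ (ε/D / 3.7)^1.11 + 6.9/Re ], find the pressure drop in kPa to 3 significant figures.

ΔP ≈ 0.0600 kPa

Hydraulic diameter D_h = 4A/P = D_o - D_i = 0.268 - 0.0984 = 0.1696 m.
Re = ρVD_h/μ = 994·0.464·0.1696/0.00039 = 2.006e+05.
ε/D_h = 9e-05/0.1696 = 0.000531; Haaland gives 1/√f = -1.8 log₁₀[5.42e-05+3.44e-05] = 7.295, so f = 0.01879.
ΔP = f(L/D_h)(ρV²/2) = 0.01879·5.06/0.1696·107 = 59.99 Pa.
ΔP = 0.0600 kPa.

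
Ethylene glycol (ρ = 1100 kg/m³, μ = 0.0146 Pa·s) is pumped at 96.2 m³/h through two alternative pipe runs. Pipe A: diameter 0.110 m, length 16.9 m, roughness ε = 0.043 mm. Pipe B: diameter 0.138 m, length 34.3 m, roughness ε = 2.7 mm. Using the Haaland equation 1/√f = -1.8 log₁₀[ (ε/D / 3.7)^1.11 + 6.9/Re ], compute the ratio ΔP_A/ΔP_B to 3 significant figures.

ΔP_A/ΔP_B ≈ 0.777

Pipe A: V = Q/A = 0.02672/0.009503 = 2.812 m/s; Re = 2.33e+04; ε/D = 0.000391; Haaland → f = 0.02555; ΔP_A = f(L/D)(ρV²/2) = 1.707e+04 Pa.
Pipe B: V = Q/A = 0.02672/0.01496 = 1.787 m/s; Re = 1.858e+04; ε/D = 0.0196; Haaland → f = 0.05035; ΔP_B = f(L/D)(ρV²/2) = 2.197e+04 Pa.
ΔP_A/ΔP_B = 1.707e+04/2.197e+04 = 0.777.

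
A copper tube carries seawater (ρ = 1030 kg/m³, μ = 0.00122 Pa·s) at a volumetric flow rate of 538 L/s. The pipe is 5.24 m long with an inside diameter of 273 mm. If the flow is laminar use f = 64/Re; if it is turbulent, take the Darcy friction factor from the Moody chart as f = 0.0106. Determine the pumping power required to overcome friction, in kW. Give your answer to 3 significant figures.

Q = 538 L/s = 538/1000 = 0.538 m³/s.
Cross-sectional area A = πD²/4 = π(0.273)²/4 = 0.05853 m²; mean velocity V = Q/A = 0.538/0.05853 = 9.191 m/s.
Reynolds number Re = ρVD/μ = 1030 · 9.191 · 0.273 / 0.00122 = 2.118e+06.
Re > 4000 → turbulent; use the Moody-chart value f = 0.0106.
Darcy-Weisbach: ΔP = f(L/D)(ρV²/2) = 0.0106·(5.24/0.273)·(1030·9.191²/2) = 0.0106·19.19·4.351e+04 = 8851 Pa.
Pumping power P = QΔP = 0.538·8851 = 4762 W = 4.76 kW.

P ≈ 4.76 kW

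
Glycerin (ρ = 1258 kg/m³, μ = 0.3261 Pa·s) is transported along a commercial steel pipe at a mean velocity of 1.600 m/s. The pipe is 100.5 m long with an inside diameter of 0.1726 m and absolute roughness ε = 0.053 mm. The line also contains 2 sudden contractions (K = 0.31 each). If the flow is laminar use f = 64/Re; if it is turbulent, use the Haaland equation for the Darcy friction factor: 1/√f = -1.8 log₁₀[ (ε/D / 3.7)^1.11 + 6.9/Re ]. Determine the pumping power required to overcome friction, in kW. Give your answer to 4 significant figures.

Reynolds number Re = ρVD/μ = 1258 · 1.6 · 0.1726 / 0.326 = 1065.
Re < 2300 → laminar flow, so f = 64/Re = 64/1065 = 0.06007 (the turbulent correlation is not needed).
Total minor-loss coefficient ΣK = 2·0.31 = 0.62.
ΔP = [f·L/D + ΣK]·(ρV²/2) = [0.06007·100.5/0.1726 + 0.62]·(1258·1.6²/2) = [34.98 + 0.62]·1610 = 5.732e+04 Pa.
Q = V·A = 1.6·0.0234 = 0.03744 m³/s.
Pumping power P = QΔP = 0.03744·5.732e+04 = 2146.0 W = 2.146 kW.

P ≈ 2.146 kW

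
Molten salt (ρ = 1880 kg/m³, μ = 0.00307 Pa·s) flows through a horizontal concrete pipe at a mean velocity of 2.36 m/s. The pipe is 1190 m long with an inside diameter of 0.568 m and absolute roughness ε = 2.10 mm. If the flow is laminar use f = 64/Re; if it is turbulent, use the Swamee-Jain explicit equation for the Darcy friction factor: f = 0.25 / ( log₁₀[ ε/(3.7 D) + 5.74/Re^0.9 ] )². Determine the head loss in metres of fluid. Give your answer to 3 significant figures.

Reynolds number Re = ρVD/μ = 1880 · 2.36 · 0.568 / 0.00307 = 8.209e+05.
Re > 4000 → turbulent. Relative roughness ε/D = 0.0021/0.568 = 0.0037. Swamee-Jain: f = 0.25/(log₁₀[0.0037/3.7 + 5.74/8.209e+05^0.9])² = 0.25/(log₁₀[0.000999 + 2.73e-05])² = 0.25/(-2.989)² = 0.02799.
Darcy-Weisbach: ΔP = f(L/D)(ρV²/2) = 0.02799·(1190/0.568)·(1880·2.36²/2) = 0.02799·2095·5235 = 3.07e+05 Pa.
Head loss h_f = ΔP/(ρg) = 3.07e+05/(1880·9.81) = 16.6 m.

h_f ≈ 16.6 m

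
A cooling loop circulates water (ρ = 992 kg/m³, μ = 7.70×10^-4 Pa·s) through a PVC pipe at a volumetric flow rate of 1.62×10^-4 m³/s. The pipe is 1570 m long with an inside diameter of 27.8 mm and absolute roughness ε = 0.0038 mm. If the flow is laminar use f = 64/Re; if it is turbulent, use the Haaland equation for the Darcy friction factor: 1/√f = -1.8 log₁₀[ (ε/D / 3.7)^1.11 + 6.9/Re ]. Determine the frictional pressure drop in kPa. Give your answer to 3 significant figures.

ΔP ≈ 62.7 kPa

Cross-sectional area A = πD²/4 = π(0.0278)²/4 = 0.000607 m²; mean velocity V = Q/A = 0.000162/0.000607 = 0.2669 m/s.
Reynolds number Re = ρVD/μ = 992 · 0.2669 · 0.0278 / 0.00077 = 9559.
Re > 4000 → turbulent. Relative roughness ε/D = 3.8e-06/0.0278 = 0.000137. Haaland: 1/√f = -1.8 log₁₀[(0.000137/3.7)^1.11 + 6.9/9559] = -1.8 log₁₀[1.2e-05 + 0.000722] = 5.642, so f = 0.03142.
Darcy-Weisbach: ΔP = f(L/D)(ρV²/2) = 0.03142·(1570/0.0278)·(992·0.2669²/2) = 0.03142·5.647e+04·35.33 = 6.268e+04 Pa.
ΔP = 6.268e+04 Pa = 62.7 kPa.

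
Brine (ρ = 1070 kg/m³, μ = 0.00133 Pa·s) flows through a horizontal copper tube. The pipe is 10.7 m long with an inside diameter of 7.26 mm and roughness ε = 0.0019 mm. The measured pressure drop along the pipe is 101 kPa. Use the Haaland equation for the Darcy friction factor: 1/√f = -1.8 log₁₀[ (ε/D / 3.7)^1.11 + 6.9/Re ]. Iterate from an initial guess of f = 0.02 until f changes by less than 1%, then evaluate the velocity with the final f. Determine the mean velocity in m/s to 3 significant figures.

V ≈ 2.08 m/s

Rearranging Darcy-Weisbach: V = √(2·ΔP·D/(f·L·ρ)). With ε/D = 1.9e-06/0.00726 = 0.000262, iterate starting from f = 0.02:
  f = 0.02 → V = √(2·1.01e+05·0.00726/(0.02·10.7·1070)) = 2.531 m/s; Re = ρVD/μ = 1.478e+04; f → 0.0282
  f = 0.0282 → V = 2.131 m/s; Re = 1.245e+04; f → 0.02945
  f = 0.02945 → V = 2.086 m/s; Re = 1.218e+04; f → 0.02961
Converged (Δf/f < 1%). With the final f = 0.02961: V = √(2·1.01e+05·0.00726/(0.02961·10.7·1070)) = 2.08 m/s.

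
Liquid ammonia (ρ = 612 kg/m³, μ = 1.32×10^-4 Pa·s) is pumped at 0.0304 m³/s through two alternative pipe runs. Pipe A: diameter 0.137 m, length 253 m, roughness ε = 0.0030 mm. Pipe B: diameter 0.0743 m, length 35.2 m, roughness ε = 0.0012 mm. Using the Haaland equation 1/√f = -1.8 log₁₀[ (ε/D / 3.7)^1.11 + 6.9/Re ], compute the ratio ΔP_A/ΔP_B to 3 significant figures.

ΔP_A/ΔP_B ≈ 0.369

Pipe A: V = Q/A = 0.0304/0.01474 = 2.062 m/s; Re = 1.31e+06; ε/D = 2.19e-05; Haaland → f = 0.01157; ΔP_A = f(L/D)(ρV²/2) = 2.781e+04 Pa.
Pipe B: V = Q/A = 0.0304/0.004336 = 7.011 m/s; Re = 2.415e+06; ε/D = 1.62e-05; Haaland → f = 0.01058; ΔP_B = f(L/D)(ρV²/2) = 7.543e+04 Pa.
ΔP_A/ΔP_B = 2.781e+04/7.543e+04 = 0.369.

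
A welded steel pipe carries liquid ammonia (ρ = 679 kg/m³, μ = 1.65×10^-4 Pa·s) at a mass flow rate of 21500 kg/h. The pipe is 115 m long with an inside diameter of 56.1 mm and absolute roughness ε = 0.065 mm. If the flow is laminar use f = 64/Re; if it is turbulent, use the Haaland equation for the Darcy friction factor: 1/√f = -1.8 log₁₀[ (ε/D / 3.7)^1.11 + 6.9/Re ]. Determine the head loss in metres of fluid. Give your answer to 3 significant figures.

ṁ = 21500 kg/h = 21500/3600 = 5.972 kg/s.
A = πD²/4 = π(0.0561)²/4 = 0.002472 m²; mean velocity V = ṁ/(ρA) = 5.972/(679 · 0.002472) = 3.558 m/s.
Reynolds number Re = ρVD/μ = 679 · 3.558 · 0.0561 / 0.000165 = 8.215e+05.
Re > 4000 → turbulent. Relative roughness ε/D = 6.5e-05/0.0561 = 0.00116. Haaland: 1/√f = -1.8 log₁₀[(0.00116/3.7)^1.11 + 6.9/8.215e+05] = -1.8 log₁₀[0.000129 + 8.4e-06] = 6.952, so f = 0.02069.
Darcy-Weisbach: ΔP = f(L/D)(ρV²/2) = 0.02069·(115/0.0561)·(679·3.558²/2) = 0.02069·2050·4299 = 1.823e+05 Pa.
Head loss h_f = ΔP/(ρg) = 1.823e+05/(679·9.81) = 27.4 m.

h_f ≈ 27.4 m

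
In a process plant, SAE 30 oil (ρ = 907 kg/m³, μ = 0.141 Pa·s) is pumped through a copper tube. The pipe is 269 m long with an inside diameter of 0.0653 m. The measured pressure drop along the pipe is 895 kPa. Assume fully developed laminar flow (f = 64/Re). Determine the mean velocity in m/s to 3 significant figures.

V ≈ 3.14 m/s

For laminar flow, f = 64/Re with Re = ρVD/μ, so Darcy-Weisbach reduces to ΔP = 32μLV/D². Solving for V: V = ΔP·D²/(32μL) = 8.95e+05·(0.0653)²/(32·0.141·269) = 3.144 m/s.
Check: Re = ρVD/μ = 907·3.144·0.0653/0.141 = 1321 < 2300, so the laminar assumption holds.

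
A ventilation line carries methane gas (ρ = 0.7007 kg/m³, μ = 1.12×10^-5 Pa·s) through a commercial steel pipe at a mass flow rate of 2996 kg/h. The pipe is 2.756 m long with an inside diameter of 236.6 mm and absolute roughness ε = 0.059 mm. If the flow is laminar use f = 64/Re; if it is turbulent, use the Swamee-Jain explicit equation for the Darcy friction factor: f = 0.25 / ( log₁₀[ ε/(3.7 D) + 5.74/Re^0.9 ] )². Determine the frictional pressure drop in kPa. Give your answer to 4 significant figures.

ṁ = 2996 kg/h = 2996/3600 = 0.8322 kg/s.
A = πD²/4 = π(0.2366)²/4 = 0.04397 m²; mean velocity V = ṁ/(ρA) = 0.8322/(0.7007 · 0.04397) = 27.01 m/s.
Reynolds number Re = ρVD/μ = 0.7007 · 27.01 · 0.2366 / 1.12e-05 = 3.999e+05.
Re > 4000 → turbulent. Relative roughness ε/D = 5.9e-05/0.2366 = 0.000249. Swamee-Jain: f = 0.25/(log₁₀[0.000249/3.7 + 5.74/3.999e+05^0.9])² = 0.25/(log₁₀[6.74e-05 + 5.21e-05])² = 0.25/(-3.922)² = 0.01625.
Darcy-Weisbach: ΔP = f(L/D)(ρV²/2) = 0.01625·(2.756/0.2366)·(0.7007·27.01²/2) = 0.01625·11.65·255.7 = 48.39 Pa.
ΔP = 48.39 Pa = 0.04839 kPa.

ΔP ≈ 0.04839 kPa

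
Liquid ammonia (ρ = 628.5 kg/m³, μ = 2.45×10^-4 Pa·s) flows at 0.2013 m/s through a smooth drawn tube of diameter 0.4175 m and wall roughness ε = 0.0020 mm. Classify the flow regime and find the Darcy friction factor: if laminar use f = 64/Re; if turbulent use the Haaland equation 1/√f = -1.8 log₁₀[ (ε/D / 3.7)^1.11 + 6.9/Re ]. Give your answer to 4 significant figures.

Re = ρVD/μ = 628.5·0.2013·0.4175/0.000245 = 2.156e+05.
Re > 4000 → turbulent. ε/D = 2e-06/0.4175 = 4.79e-06; Haaland: 1/√f = -1.8 log₁₀[2.91e-07 + 3.2e-05] = 8.084, so f = 0.0153.

f ≈ 0.01530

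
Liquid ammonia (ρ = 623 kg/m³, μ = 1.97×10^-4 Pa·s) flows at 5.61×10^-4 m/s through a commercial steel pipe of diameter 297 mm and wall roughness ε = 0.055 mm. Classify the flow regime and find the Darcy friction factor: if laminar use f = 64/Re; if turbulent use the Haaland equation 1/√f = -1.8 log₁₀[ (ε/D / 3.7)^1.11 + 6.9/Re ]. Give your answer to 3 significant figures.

Re = ρVD/μ = 623·0.000561·0.297/0.000197 = 526.9.
Re < 2300 → laminar, so f = 64/Re = 0.1215 (roughness is irrelevant in laminar flow).

f ≈ 0.121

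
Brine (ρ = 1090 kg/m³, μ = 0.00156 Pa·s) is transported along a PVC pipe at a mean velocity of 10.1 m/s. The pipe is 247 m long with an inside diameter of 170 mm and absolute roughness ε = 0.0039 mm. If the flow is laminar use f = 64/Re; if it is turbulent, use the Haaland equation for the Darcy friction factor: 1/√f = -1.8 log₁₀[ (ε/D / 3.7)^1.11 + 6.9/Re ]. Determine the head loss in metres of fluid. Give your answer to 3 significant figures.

Reynolds number Re = ρVD/μ = 1090 · 10.1 · 0.17 / 0.00156 = 1.2e+06.
Re > 4000 → turbulent. Relative roughness ε/D = 3.9e-06/0.17 = 2.29e-05. Haaland: 1/√f = -1.8 log₁₀[(2.29e-05/3.7)^1.11 + 6.9/1.2e+06] = -1.8 log₁₀[1.66e-06 + 5.75e-06] = 9.234, so f = 0.01173.
Darcy-Weisbach: ΔP = f(L/D)(ρV²/2) = 0.01173·(247/0.17)·(1090·10.1²/2) = 0.01173·1453·5.56e+04 = 9.473e+05 Pa.
Head loss h_f = ΔP/(ρg) = 9.473e+05/(1090·9.81) = 88.6 m.

h_f ≈ 88.6 m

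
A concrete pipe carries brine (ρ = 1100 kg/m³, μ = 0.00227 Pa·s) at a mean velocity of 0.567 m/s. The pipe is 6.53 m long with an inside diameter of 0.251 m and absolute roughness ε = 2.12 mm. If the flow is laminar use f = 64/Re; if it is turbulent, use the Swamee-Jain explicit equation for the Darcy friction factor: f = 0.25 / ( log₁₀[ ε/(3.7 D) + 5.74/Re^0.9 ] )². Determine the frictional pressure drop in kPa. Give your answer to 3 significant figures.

ΔP ≈ 0.171 kPa

Reynolds number Re = ρVD/μ = 1100 · 0.567 · 0.251 / 0.00227 = 6.896e+04.
Re > 4000 → turbulent. Relative roughness ε/D = 0.00212/0.251 = 0.00845. Swamee-Jain: f = 0.25/(log₁₀[0.00845/3.7 + 5.74/6.896e+04^0.9])² = 0.25/(log₁₀[0.00228 + 0.000254])² = 0.25/(-2.596)² = 0.0371.
Darcy-Weisbach: ΔP = f(L/D)(ρV²/2) = 0.0371·(6.53/0.251)·(1100·0.567²/2) = 0.0371·26.02·176.8 = 170.7 Pa.
ΔP = 170.7 Pa = 0.171 kPa.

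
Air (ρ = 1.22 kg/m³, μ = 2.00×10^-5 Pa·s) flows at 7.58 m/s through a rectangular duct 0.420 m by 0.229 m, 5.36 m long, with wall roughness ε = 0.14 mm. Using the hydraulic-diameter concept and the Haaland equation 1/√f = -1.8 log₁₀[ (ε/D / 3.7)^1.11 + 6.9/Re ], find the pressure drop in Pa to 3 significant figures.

Hydraulic diameter D_h = 4A/P = 4·(0.42·0.229)/(2·(0.42+0.229)) = 0.3847/1.298 = 0.2964 m.
Re = ρVD_h/μ = 1.22·7.58·0.2964/2e-05 = 1.37e+05.
ε/D_h = 0.00014/0.2964 = 0.000472; Haaland gives 1/√f = -1.8 log₁₀[4.76e-05+5.03e-05] = 7.216, so f = 0.0192.
ΔP = f(L/D_h)(ρV²/2) = 0.0192·5.36/0.2964·35.05 = 12.17 Pa.

ΔP ≈ 12.2 Pa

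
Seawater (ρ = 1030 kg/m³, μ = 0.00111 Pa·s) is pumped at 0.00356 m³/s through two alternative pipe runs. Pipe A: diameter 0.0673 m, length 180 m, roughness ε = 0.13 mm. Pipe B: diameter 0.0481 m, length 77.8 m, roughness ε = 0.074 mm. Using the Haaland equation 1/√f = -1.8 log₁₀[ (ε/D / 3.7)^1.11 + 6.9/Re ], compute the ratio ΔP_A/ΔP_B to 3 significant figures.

ΔP_A/ΔP_B ≈ 0.462

Pipe A: V = Q/A = 0.00356/0.003557 = 1.001 m/s; Re = 6.25e+04; ε/D = 0.00193; Haaland → f = 0.02561; ΔP_A = f(L/D)(ρV²/2) = 3.533e+04 Pa.
Pipe B: V = Q/A = 0.00356/0.001817 = 1.959 m/s; Re = 8.744e+04; ε/D = 0.00154; Haaland → f = 0.02391; ΔP_B = f(L/D)(ρV²/2) = 7.646e+04 Pa.
ΔP_A/ΔP_B = 3.533e+04/7.646e+04 = 0.462.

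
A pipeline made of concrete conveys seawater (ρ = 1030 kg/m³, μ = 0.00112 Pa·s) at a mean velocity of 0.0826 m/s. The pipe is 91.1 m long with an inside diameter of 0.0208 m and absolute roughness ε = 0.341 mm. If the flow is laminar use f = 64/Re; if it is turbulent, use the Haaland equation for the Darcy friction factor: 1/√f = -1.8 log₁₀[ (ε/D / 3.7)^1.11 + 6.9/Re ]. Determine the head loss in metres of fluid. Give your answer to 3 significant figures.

Reynolds number Re = ρVD/μ = 1030 · 0.0826 · 0.0208 / 0.00112 = 1580.
Re < 2300 → laminar flow, so f = 64/Re = 64/1580 = 0.04051 (the turbulent correlation is not needed).
Darcy-Weisbach: ΔP = f(L/D)(ρV²/2) = 0.04051·(91.1/0.0208)·(1030·0.0826²/2) = 0.04051·4380·3.514 = 623.4 Pa.
Head loss h_f = ΔP/(ρg) = 623.4/(1030·9.81) = 0.0617 m.

h_f ≈ 0.0617 m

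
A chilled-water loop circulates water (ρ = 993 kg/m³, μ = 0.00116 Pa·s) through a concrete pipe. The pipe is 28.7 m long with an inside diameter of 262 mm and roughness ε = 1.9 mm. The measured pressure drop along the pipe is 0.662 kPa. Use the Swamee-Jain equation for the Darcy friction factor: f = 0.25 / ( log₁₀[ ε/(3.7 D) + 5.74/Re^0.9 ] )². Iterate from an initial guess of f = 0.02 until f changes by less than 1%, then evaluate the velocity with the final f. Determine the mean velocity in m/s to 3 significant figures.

Rearranging Darcy-Weisbach: V = √(2·ΔP·D/(f·L·ρ)). With ε/D = 0.0019/0.262 = 0.00725, iterate starting from f = 0.02:
  f = 0.02 → V = √(2·662·0.262/(0.02·28.7·993)) = 0.7801 m/s; Re = ρVD/μ = 1.75e+05; f → 0.0347
  f = 0.0347 → V = 0.5923 m/s; Re = 1.328e+05; f → 0.03487
Converged (Δf/f < 1%). With the final f = 0.03487: V = √(2·662·0.262/(0.03487·28.7·993)) = 0.5908 m/s.

V ≈ 0.591 m/s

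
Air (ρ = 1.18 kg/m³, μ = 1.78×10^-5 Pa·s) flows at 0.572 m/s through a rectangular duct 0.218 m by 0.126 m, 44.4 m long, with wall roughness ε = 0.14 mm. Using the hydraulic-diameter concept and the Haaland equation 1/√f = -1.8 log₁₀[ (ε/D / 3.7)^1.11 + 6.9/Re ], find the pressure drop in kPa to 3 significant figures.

Hydraulic diameter D_h = 4A/P = 4·(0.218·0.126)/(2·(0.218+0.126)) = 0.1099/0.688 = 0.1597 m.
Re = ρVD_h/μ = 1.18·0.572·0.1597/1.78e-05 = 6056.
ε/D_h = 0.00014/0.1597 = 0.000877; Haaland gives 1/√f = -1.8 log₁₀[9.46e-05+0.00114] = 5.236, so f = 0.03648.
ΔP = f(L/D_h)(ρV²/2) = 0.03648·44.4/0.1597·0.193 = 1.958 Pa.
ΔP = 0.00196 kPa.

ΔP ≈ 0.00196 kPa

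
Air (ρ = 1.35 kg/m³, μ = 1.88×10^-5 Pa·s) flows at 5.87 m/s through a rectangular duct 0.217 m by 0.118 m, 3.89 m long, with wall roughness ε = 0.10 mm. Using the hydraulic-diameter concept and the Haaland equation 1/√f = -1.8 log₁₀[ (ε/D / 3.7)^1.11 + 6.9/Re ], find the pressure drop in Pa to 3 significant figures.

Hydraulic diameter D_h = 4A/P = 4·(0.217·0.118)/(2·(0.217+0.118)) = 0.1024/0.67 = 0.1529 m.
Re = ρVD_h/μ = 1.35·5.87·0.1529/1.88e-05 = 6.444e+04.
ε/D_h = 0.0001/0.1529 = 0.000654; Haaland gives 1/√f = -1.8 log₁₀[6.83e-05+0.000107] = 6.761, so f = 0.02188.
ΔP = f(L/D_h)(ρV²/2) = 0.02188·3.89/0.1529·23.26 = 12.95 Pa.

ΔP ≈ 12.9 Pa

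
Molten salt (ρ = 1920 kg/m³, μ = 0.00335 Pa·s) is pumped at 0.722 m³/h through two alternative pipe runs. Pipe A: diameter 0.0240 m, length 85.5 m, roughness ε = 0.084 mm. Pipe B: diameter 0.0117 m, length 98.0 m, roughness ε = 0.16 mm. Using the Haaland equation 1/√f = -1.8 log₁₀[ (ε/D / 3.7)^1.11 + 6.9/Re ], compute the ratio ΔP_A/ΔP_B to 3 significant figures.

ΔP_A/ΔP_B ≈ 0.0206

Pipe A: V = Q/A = 0.0002006/0.0004524 = 0.4433 m/s; Re = 6098; ε/D = 0.0035; Haaland → f = 0.03926; ΔP_A = f(L/D)(ρV²/2) = 2.639e+04 Pa.
Pipe B: V = Q/A = 0.0002006/0.0001075 = 1.865 m/s; Re = 1.251e+04; ε/D = 0.0137; Haaland → f = 0.04587; ΔP_B = f(L/D)(ρV²/2) = 1.284e+06 Pa.
ΔP_A/ΔP_B = 2.639e+04/1.284e+06 = 0.0206.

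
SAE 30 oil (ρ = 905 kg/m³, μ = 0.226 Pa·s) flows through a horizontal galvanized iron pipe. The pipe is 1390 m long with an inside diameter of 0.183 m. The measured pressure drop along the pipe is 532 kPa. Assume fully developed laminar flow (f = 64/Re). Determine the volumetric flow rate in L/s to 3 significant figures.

For laminar flow, f = 64/Re with Re = ρVD/μ, so Darcy-Weisbach reduces to ΔP = 32μLV/D². Solving for V: V = ΔP·D²/(32μL) = 5.32e+05·(0.183)²/(32·0.226·1390) = 1.772 m/s.
Check: Re = ρVD/μ = 905·1.772·0.183/0.226 = 1299 < 2300, so the laminar assumption holds.
Q = V·A = 1.772·(π/4·0.183²) = 0.04662 m³/s = 46.6 L/s.

Q ≈ 46.6 L/s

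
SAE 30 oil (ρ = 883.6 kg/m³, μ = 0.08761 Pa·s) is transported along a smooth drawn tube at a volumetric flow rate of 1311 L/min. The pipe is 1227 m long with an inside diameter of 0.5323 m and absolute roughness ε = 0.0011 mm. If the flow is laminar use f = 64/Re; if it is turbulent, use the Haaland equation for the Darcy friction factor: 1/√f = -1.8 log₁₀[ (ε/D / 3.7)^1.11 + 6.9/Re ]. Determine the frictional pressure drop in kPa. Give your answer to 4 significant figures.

Q = 1311 L/min = 1311/60000 = 0.02185 m³/s.
Cross-sectional area A = πD²/4 = π(0.5323)²/4 = 0.2225 m²; mean velocity V = Q/A = 0.02185/0.2225 = 0.09819 m/s.
Reynolds number Re = ρVD/μ = 883.6 · 0.09819 · 0.5323 / 0.0876 = 527.1.
Re < 2300 → laminar flow, so f = 64/Re = 64/527.1 = 0.1214 (the turbulent correlation is not needed).
Darcy-Weisbach: ΔP = f(L/D)(ρV²/2) = 0.1214·(1227/0.5323)·(883.6·0.09819²/2) = 0.1214·2305·4.259 = 1192 Pa.
ΔP = 1192 Pa = 1.192 kPa.

ΔP ≈ 1.192 kPa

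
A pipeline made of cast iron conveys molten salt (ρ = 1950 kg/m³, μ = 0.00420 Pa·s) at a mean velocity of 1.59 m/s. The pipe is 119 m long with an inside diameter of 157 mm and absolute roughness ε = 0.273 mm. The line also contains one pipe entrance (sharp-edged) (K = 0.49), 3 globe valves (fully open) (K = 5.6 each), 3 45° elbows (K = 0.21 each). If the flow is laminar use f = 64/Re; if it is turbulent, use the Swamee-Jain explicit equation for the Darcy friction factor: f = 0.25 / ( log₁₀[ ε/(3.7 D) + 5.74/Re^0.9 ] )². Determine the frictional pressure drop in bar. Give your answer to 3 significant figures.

Reynolds number Re = ρVD/μ = 1950 · 1.59 · 0.157 / 0.0042 = 1.159e+05.
Re > 4000 → turbulent. Relative roughness ε/D = 0.000273/0.157 = 0.00174. Swamee-Jain: f = 0.25/(log₁₀[0.00174/3.7 + 5.74/1.159e+05^0.9])² = 0.25/(log₁₀[0.00047 + 0.000159])² = 0.25/(-3.201)² = 0.02439.
Total minor-loss coefficient ΣK = 1·0.49 + 3·5.6 + 3·0.21 = 17.9.
ΔP = [f·L/D + ΣK]·(ρV²/2) = [0.02439·119/0.157 + 17.9]·(1950·1.59²/2) = [18.49 + 17.9]·2465 = 8.974e+04 Pa.
ΔP = 8.974e+04 Pa = 0.897 bar.

ΔP ≈ 0.897 bar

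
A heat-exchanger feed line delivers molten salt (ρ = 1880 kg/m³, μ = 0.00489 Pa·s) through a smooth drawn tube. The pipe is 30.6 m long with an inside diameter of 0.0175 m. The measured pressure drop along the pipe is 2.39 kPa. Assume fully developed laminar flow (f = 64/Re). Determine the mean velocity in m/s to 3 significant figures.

V ≈ 0.153 m/s

For laminar flow, f = 64/Re with Re = ρVD/μ, so Darcy-Weisbach reduces to ΔP = 32μLV/D². Solving for V: V = ΔP·D²/(32μL) = 2390·(0.0175)²/(32·0.00489·30.6) = 0.1529 m/s.
Check: Re = ρVD/μ = 1880·0.1529·0.0175/0.00489 = 1028 < 2300, so the laminar assumption holds.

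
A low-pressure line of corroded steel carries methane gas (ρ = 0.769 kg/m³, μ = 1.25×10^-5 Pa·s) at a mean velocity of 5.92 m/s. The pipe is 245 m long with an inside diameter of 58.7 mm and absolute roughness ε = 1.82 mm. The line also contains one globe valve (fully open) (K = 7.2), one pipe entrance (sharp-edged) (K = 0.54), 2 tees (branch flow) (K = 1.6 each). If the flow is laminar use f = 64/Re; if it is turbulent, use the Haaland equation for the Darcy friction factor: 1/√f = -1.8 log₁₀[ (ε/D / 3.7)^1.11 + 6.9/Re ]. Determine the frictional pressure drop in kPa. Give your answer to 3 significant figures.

Reynolds number Re = ρVD/μ = 0.769 · 5.92 · 0.0587 / 1.25e-05 = 2.138e+04.
Re > 4000 → turbulent. Relative roughness ε/D = 0.00182/0.0587 = 0.031. Haaland: 1/√f = -1.8 log₁₀[(0.031/3.7)^1.11 + 6.9/2.138e+04] = -1.8 log₁₀[0.00495 + 0.000323] = 4.1, so f = 0.05949.
Total minor-loss coefficient ΣK = 1·7.2 + 1·0.54 + 2·1.6 = 10.9.
ΔP = [f·L/D + ΣK]·(ρV²/2) = [0.05949·245/0.0587 + 10.9]·(0.769·5.92²/2) = [248.3 + 10.9]·13.48 = 3493 Pa.
ΔP = 3493 Pa = 3.49 kPa.

ΔP ≈ 3.49 kPa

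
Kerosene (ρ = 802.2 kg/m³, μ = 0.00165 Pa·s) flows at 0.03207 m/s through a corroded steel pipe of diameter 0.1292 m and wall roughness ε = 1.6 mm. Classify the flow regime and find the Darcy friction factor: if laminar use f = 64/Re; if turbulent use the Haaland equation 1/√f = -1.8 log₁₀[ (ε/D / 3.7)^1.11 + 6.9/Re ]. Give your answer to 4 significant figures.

f ≈ 0.03177

Re = ρVD/μ = 802.2·0.03207·0.1292/0.00165 = 2014.
Re < 2300 → laminar, so f = 64/Re = 0.03177 (roughness is irrelevant in laminar flow).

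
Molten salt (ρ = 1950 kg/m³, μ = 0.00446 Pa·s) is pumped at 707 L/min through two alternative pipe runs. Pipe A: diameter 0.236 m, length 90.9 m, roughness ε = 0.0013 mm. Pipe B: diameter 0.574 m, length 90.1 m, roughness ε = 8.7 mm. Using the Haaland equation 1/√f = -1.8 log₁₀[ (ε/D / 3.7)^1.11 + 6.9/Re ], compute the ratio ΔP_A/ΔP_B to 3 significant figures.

ΔP_A/ΔP_B ≈ 42.9

Pipe A: V = Q/A = 0.01178/0.04374 = 0.2694 m/s; Re = 2.779e+04; ε/D = 5.51e-06; Haaland → f = 0.02376; ΔP_A = f(L/D)(ρV²/2) = 647.3 Pa.
Pipe B: V = Q/A = 0.01178/0.2588 = 0.04554 m/s; Re = 1.143e+04; ε/D = 0.0152; Haaland → f = 0.0476; ΔP_B = f(L/D)(ρV²/2) = 15.1 Pa.
ΔP_A/ΔP_B = 647.3/15.1 = 42.9.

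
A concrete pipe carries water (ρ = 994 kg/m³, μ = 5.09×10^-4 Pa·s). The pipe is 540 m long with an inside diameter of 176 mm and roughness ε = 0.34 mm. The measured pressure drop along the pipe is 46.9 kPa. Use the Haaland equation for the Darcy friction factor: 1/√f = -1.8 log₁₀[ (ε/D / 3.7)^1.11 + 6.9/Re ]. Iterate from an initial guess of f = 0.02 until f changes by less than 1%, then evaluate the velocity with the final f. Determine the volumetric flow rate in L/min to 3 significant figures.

Q ≈ 1660 L/min

Rearranging Darcy-Weisbach: V = √(2·ΔP·D/(f·L·ρ)). With ε/D = 0.00034/0.176 = 0.00193, iterate starting from f = 0.02:
  f = 0.02 → V = √(2·4.69e+04·0.176/(0.02·540·994)) = 1.24 m/s; Re = ρVD/μ = 4.262e+05; f → 0.02364
  f = 0.02364 → V = 1.141 m/s; Re = 3.92e+05; f → 0.02367
Converged (Δf/f < 1%). With the final f = 0.02367: V = √(2·4.69e+04·0.176/(0.02367·540·994)) = 1.14 m/s.
Q = V·A = 1.14·(π/4·0.176²) = 0.02773 m³/s = 1660 L/min.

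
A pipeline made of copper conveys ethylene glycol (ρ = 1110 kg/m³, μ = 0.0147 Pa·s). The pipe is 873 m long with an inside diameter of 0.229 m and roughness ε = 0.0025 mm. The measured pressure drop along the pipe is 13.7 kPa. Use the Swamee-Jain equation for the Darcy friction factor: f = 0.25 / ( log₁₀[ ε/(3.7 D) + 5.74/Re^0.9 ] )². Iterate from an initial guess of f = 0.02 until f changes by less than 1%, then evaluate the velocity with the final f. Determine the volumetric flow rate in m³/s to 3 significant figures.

Rearranging Darcy-Weisbach: V = √(2·ΔP·D/(f·L·ρ)). With ε/D = 2.5e-06/0.229 = 1.09e-05, iterate starting from f = 0.02:
  f = 0.02 → V = √(2·1.37e+04·0.229/(0.02·873·1110)) = 0.569 m/s; Re = ρVD/μ = 9839; f → 0.03113
  f = 0.03113 → V = 0.4561 m/s; Re = 7886; f → 0.03312
  f = 0.03312 → V = 0.4422 m/s; Re = 7646; f → 0.03341
Converged (Δf/f < 1%). With the final f = 0.03341: V = √(2·1.37e+04·0.229/(0.03341·873·1110)) = 0.4402 m/s.
Q = V·A = 0.4402·(π/4·0.229²) = 0.01813 m³/s = 0.0181 m³/s.

Q ≈ 0.0181 m³/s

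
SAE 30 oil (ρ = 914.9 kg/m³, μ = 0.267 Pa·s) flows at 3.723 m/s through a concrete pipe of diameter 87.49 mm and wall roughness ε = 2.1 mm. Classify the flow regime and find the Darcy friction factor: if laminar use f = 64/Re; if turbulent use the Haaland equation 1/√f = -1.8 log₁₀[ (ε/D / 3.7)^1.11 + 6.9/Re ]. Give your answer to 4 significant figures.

Re = ρVD/μ = 914.9·3.723·0.08749/0.267 = 1116.
Re < 2300 → laminar, so f = 64/Re = 0.05734 (roughness is irrelevant in laminar flow).

f ≈ 0.05734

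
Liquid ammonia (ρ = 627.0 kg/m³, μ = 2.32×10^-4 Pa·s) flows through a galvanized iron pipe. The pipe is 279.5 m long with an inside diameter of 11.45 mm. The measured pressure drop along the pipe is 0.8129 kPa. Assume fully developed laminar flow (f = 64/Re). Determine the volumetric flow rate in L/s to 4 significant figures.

Q ≈ 0.005288 L/s

For laminar flow, f = 64/Re with Re = ρVD/μ, so Darcy-Weisbach reduces to ΔP = 32μLV/D². Solving for V: V = ΔP·D²/(32μL) = 812.9·(0.01145)²/(32·0.000232·279.5) = 0.05136 m/s.
Check: Re = ρVD/μ = 627·0.05136·0.01145/0.000232 = 1589 < 2300, so the laminar assumption holds.
Q = V·A = 0.05136·(π/4·0.01145²) = 5.288e-06 m³/s = 0.005288 L/s.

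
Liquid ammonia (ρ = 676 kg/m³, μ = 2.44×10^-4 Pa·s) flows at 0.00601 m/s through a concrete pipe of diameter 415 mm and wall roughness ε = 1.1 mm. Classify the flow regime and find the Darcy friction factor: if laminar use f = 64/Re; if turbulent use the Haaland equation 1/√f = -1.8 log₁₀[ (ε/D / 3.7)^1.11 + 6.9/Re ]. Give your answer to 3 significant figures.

f ≈ 0.0372

Re = ρVD/μ = 676·0.00601·0.415/0.000244 = 6910.
Re > 4000 → turbulent. ε/D = 0.0011/0.415 = 0.00265; Haaland: 1/√f = -1.8 log₁₀[0.000323 + 0.000999] = 5.182, so f = 0.03724.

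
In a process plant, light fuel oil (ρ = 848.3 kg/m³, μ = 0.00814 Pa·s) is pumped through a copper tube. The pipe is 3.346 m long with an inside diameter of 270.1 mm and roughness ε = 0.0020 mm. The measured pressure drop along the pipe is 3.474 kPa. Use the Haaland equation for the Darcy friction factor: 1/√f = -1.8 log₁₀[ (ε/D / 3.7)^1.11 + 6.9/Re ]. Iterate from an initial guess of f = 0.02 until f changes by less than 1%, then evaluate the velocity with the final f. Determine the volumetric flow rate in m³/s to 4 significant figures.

Rearranging Darcy-Weisbach: V = √(2·ΔP·D/(f·L·ρ)). With ε/D = 2e-06/0.2701 = 7.4e-06, iterate starting from f = 0.02:
  f = 0.02 → V = √(2·3474·0.2701/(0.02·3.346·848.3)) = 5.75 m/s; Re = ρVD/μ = 1.618e+05; f → 0.0162
  f = 0.0162 → V = 6.389 m/s; Re = 1.798e+05; f → 0.01586
  f = 0.01586 → V = 6.456 m/s; Re = 1.817e+05; f → 0.01583
Converged (Δf/f < 1%). With the final f = 0.01583: V = √(2·3474·0.2701/(0.01583·3.346·848.3)) = 6.462 m/s.
Q = V·A = 6.462·(π/4·0.2701²) = 0.3703 m³/s = 0.3703 m³/s.

Q ≈ 0.3703 m³/s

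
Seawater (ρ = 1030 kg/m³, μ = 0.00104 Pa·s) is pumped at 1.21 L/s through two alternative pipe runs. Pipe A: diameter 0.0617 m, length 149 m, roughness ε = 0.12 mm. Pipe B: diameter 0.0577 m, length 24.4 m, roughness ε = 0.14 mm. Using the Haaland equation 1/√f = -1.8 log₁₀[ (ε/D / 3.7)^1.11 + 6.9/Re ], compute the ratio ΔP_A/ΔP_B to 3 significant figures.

ΔP_A/ΔP_B ≈ 4.27

Pipe A: V = Q/A = 0.00121/0.00299 = 0.4047 m/s; Re = 2.473e+04; ε/D = 0.00194; Haaland → f = 0.02844; ΔP_A = f(L/D)(ρV²/2) = 5794 Pa.
Pipe B: V = Q/A = 0.00121/0.002615 = 0.4627 m/s; Re = 2.644e+04; ε/D = 0.00243; Haaland → f = 0.0291; ΔP_B = f(L/D)(ρV²/2) = 1357 Pa.
ΔP_A/ΔP_B = 5794/1357 = 4.27.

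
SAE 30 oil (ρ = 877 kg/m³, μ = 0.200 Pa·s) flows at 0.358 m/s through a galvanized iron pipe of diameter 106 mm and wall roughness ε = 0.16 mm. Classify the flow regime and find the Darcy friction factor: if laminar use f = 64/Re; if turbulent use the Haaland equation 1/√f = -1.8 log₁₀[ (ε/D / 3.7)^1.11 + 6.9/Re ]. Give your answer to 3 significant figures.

Re = ρVD/μ = 877·0.358·0.106/0.2 = 166.4.
Re < 2300 → laminar, so f = 64/Re = 0.3846 (roughness is irrelevant in laminar flow).

f ≈ 0.385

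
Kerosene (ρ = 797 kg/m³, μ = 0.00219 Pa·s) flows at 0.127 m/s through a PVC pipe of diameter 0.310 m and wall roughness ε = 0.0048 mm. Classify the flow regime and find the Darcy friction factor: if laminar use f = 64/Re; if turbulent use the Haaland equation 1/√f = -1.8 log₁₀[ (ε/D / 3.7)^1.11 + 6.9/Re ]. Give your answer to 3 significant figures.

f ≈ 0.0281

Re = ρVD/μ = 797·0.127·0.31/0.00219 = 1.433e+04.
Re > 4000 → turbulent. ε/D = 4.8e-06/0.31 = 1.55e-05; Haaland: 1/√f = -1.8 log₁₀[1.07e-06 + 0.000482] = 5.969, so f = 0.02806.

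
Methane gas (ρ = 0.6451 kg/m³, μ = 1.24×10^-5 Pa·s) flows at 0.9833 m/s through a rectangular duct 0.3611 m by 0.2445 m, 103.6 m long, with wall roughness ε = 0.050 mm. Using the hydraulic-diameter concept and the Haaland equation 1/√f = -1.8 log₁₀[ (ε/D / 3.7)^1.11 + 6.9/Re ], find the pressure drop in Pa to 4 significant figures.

Hydraulic diameter D_h = 4A/P = 4·(0.3611·0.2445)/(2·(0.3611+0.2445)) = 0.3532/1.211 = 0.2916 m.
Re = ρVD_h/μ = 0.6451·0.9833·0.2916/1.24e-05 = 1.492e+04.
ε/D_h = 5e-05/0.2916 = 0.000171; Haaland gives 1/√f = -1.8 log₁₀[1.55e-05+0.000463] = 5.977, so f = 0.02799.
ΔP = f(L/D_h)(ρV²/2) = 0.02799·103.6/0.2916·0.3119 = 3.102 Pa.

ΔP ≈ 3.102 Pa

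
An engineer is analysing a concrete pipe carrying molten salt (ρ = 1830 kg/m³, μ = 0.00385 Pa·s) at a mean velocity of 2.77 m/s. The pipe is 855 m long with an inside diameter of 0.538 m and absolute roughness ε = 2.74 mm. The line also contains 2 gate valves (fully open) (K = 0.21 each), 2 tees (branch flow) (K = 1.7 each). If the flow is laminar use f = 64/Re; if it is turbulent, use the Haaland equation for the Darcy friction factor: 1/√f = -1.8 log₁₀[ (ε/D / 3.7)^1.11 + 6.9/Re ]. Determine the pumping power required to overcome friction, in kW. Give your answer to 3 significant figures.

P ≈ 233 kW

Reynolds number Re = ρVD/μ = 1830 · 2.77 · 0.538 / 0.00385 = 7.084e+05.
Re > 4000 → turbulent. Relative roughness ε/D = 0.00274/0.538 = 0.00509. Haaland: 1/√f = -1.8 log₁₀[(0.00509/3.7)^1.11 + 6.9/7.084e+05] = -1.8 log₁₀[0.000667 + 9.74e-06] = 5.705, so f = 0.03072.
Total minor-loss coefficient ΣK = 2·0.21 + 2·1.7 = 3.82.
ΔP = [f·L/D + ΣK]·(ρV²/2) = [0.03072·855/0.538 + 3.82]·(1830·2.77²/2) = [48.82 + 3.82]·7021 = 3.696e+05 Pa.
Q = V·A = 2.77·0.2273 = 0.6297 m³/s.
Pumping power P = QΔP = 0.6297·3.696e+05 = 232700 W = 233 kW.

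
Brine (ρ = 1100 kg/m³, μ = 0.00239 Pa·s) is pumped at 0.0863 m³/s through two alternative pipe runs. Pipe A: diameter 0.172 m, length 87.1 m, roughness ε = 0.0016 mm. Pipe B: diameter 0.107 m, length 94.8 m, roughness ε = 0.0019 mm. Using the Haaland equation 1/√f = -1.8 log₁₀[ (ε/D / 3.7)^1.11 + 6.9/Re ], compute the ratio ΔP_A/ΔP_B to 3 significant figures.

ΔP_A/ΔP_B ≈ 0.0925

Pipe A: V = Q/A = 0.0863/0.02324 = 3.714 m/s; Re = 2.94e+05; ε/D = 9.3e-06; Haaland → f = 0.01447; ΔP_A = f(L/D)(ρV²/2) = 5.56e+04 Pa.
Pipe B: V = Q/A = 0.0863/0.008992 = 9.597 m/s; Re = 4.726e+05; ε/D = 1.78e-05; Haaland → f = 0.0134; ΔP_B = f(L/D)(ρV²/2) = 6.012e+05 Pa.
ΔP_A/ΔP_B = 5.56e+04/6.012e+05 = 0.0925.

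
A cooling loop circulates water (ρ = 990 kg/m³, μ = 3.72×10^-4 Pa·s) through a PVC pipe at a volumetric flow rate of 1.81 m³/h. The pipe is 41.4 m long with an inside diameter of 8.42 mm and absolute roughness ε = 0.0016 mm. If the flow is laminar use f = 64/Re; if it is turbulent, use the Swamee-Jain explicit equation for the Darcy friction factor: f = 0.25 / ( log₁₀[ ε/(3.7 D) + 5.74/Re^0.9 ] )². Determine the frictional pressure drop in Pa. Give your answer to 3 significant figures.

Q = 1.81 m³/h = 1.81/3600 = 0.0005028 m³/s.
Cross-sectional area A = πD²/4 = π(0.00842)²/4 = 5.568e-05 m²; mean velocity V = Q/A = 0.0005028/5.568e-05 = 9.029 m/s.
Reynolds number Re = ρVD/μ = 990 · 9.029 · 0.00842 / 0.000372 = 2.023e+05.
Re > 4000 → turbulent. Relative roughness ε/D = 1.6e-06/0.00842 = 0.00019. Swamee-Jain: f = 0.25/(log₁₀[0.00019/3.7 + 5.74/2.023e+05^0.9])² = 0.25/(log₁₀[5.14e-05 + 9.63e-05])² = 0.25/(-3.831)² = 0.01704.
Darcy-Weisbach: ΔP = f(L/D)(ρV²/2) = 0.01704·(41.4/0.00842)·(990·9.029²/2) = 0.01704·4917·4.036e+04 = 3.38e+06 Pa.

ΔP ≈ 3.38×10^6 Pa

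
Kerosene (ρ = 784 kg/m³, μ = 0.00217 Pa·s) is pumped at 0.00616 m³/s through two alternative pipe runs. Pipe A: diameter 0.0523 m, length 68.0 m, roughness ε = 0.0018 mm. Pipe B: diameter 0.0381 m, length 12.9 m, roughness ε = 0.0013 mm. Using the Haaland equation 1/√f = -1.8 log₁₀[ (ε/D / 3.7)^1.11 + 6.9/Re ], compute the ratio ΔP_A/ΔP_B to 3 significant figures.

ΔP_A/ΔP_B ≈ 1.16

Pipe A: V = Q/A = 0.00616/0.002148 = 2.867 m/s; Re = 5.418e+04; ε/D = 3.44e-05; Haaland → f = 0.02044; ΔP_A = f(L/D)(ρV²/2) = 8.564e+04 Pa.
Pipe B: V = Q/A = 0.00616/0.00114 = 5.403 m/s; Re = 7.437e+04; ε/D = 3.41e-05; Haaland → f = 0.01909; ΔP_B = f(L/D)(ρV²/2) = 7.398e+04 Pa.
ΔP_A/ΔP_B = 8.564e+04/7.398e+04 = 1.16.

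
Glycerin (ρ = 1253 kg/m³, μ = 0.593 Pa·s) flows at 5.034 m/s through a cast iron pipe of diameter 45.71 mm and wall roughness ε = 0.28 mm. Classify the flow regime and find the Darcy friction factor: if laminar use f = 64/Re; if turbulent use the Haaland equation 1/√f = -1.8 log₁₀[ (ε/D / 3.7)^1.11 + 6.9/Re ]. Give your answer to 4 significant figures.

Re = ρVD/μ = 1253·5.034·0.04571/0.593 = 486.2.
Re < 2300 → laminar, so f = 64/Re = 0.1316 (roughness is irrelevant in laminar flow).

f ≈ 0.1316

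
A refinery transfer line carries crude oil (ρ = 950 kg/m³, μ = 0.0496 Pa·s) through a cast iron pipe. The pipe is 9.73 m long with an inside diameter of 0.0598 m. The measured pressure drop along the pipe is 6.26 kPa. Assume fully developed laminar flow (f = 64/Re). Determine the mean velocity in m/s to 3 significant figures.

For laminar flow, f = 64/Re with Re = ρVD/μ, so Darcy-Weisbach reduces to ΔP = 32μLV/D². Solving for V: V = ΔP·D²/(32μL) = 6260·(0.0598)²/(32·0.0496·9.73) = 1.45 m/s.
Check: Re = ρVD/μ = 950·1.45·0.0598/0.0496 = 1660 < 2300, so the laminar assumption holds.

V ≈ 1.45 m/s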